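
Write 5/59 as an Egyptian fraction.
1/12 + 1/708

Greedy algorithm:
5/59: ceiling(59/5) = 12, use 1/12
1/708: ceiling(708/1) = 708, use 1/708
Result: 5/59 = 1/12 + 1/708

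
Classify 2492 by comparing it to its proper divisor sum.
abundant

Proper divisors of 2492: sum = 1 + 2 + 4 + 7 + 14 + 28 + 89 + 178 + 356 + 623 + 1246 = 2548
Since 2548 > 2492, 2492 is abundant.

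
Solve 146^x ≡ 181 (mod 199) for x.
27

Baby-step giant-step with step n = ⌈√199⌉ = 15.
Baby steps 146^j mod 199 (j:value) for j=0..14: 0:1, 1:146, 2:23, 3:174, 4:131, 5:22, 6:28, 7:108, 8:47, 9:96, 10:86, 11:19, 12:187, 13:39, 14:122.
Giant-step multiplier: 146^(-15) ≡ 146^(198-15) = 146^183 ≡ 67 (mod 199).
Giant steps γ_i = 181·67^i mod 199: γ_0=181, γ_1=187 (in table at j=12).
x = i·n + j = 1·15 + 12 = 27.
Check: 146^27 ≡ 181 (mod 199).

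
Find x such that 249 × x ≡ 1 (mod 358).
335

gcd(249, 358) = 1, so the inverse exists.
Extended Euclidean algorithm on (358, 249):
358 = 1 × 249 + 109  ⟹  109 = (1)·358 + (-1)·249
249 = 2 × 109 + 31  ⟹  31 = (-2)·358 + (3)·249
109 = 3 × 31 + 16  ⟹  16 = (7)·358 + (-10)·249
31 = 1 × 16 + 15  ⟹  15 = (-9)·358 + (13)·249
16 = 1 × 15 + 1  ⟹  1 = (16)·358 + (-23)·249
So (-23)·249 ≡ 1 (mod 358), i.e. 249^(-1) ≡ -23 ≡ 335 (mod 358).
Check: 249 × 335 = 83415 ≡ 1 (mod 358)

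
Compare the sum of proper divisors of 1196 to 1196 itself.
deficient

Proper divisors of 1196: sum = 1 + 2 + 4 + 13 + 23 + 26 + 46 + 52 + 92 + 299 + 598 = 1156
Since 1156 < 1196, 1196 is deficient.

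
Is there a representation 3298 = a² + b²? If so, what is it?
7² + 57² (a=7, b=57)

Factorization: 3298 = 2 × 17 × 97
By Fermat: n is sum of two squares iff every prime p ≡ 3 (mod 4) appears to even power.
All primes ≡ 3 (mod 4) appear to even power.
Search a = 0, 1, 2, … for 3298 - a² a perfect square: first hit at a = 7: 3298 - 49 = 3249 = 57².
3298 = 7² + 57² = 49 + 3249 ✓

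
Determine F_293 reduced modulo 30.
23

Matrix identity: Q^n = [[F_(n+1), F_n], [F_n, F_(n-1)]] with Q = [[1,1],[1,0]].
n = 293 = 100100101₂. Square-and-multiply, entries mod 30:
Q^1 = [[1,1],[1,0]]
Q^2 = (Q^1)² = [[2,1],[1,1]]
Q^4 = (Q^2)² = [[5,3],[3,2]]
Q^9 = (Q^4)²·Q = [[25,4],[4,21]]
Q^18 = (Q^9)² = [[11,4],[4,7]]
Q^36 = (Q^18)² = [[17,12],[12,5]]
Q^73 = (Q^36)²·Q = [[7,13],[13,24]]
Q^146 = (Q^73)² = [[8,13],[13,25]]
Q^293 = (Q^146)²·Q = [[2,23],[23,9]]
F_293 mod 30 = Q^293[0][1] = 23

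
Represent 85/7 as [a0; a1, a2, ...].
[12; 7]

Euclidean algorithm steps:
85 = 12 × 7 + 1
7 = 7 × 1 + 0
Continued fraction: [12; 7]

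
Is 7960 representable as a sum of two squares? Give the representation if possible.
Not possible

Factorization: 7960 = 2^3 × 5 × 199
By Fermat: n is sum of two squares iff every prime p ≡ 3 (mod 4) appears to even power.
Prime(s) ≡ 3 (mod 4) with odd exponent: [(199, 1)]
Therefore 7960 cannot be expressed as a² + b².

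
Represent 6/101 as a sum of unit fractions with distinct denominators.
1/17 + 1/1717

Greedy algorithm:
6/101: ceiling(101/6) = 17, use 1/17
1/1717: ceiling(1717/1) = 1717, use 1/1717
Result: 6/101 = 1/17 + 1/1717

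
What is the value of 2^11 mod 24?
8

Repeated squaring. Binary of 11 = 1011.
2^1 ≡ 2 (mod 24); 2^2 ≡ 4 (mod 24); 2^4 ≡ 16 (mod 24); 2^8 ≡ 16 (mod 24)
2^11 = 2^1 × 2^2 × 2^8 ≡ 8 (mod 24)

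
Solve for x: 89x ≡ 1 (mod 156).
149

gcd(89, 156) = 1, so the inverse exists.
Extended Euclidean algorithm on (156, 89):
156 = 1 × 89 + 67  ⟹  67 = (1)·156 + (-1)·89
89 = 1 × 67 + 22  ⟹  22 = (-1)·156 + (2)·89
67 = 3 × 22 + 1  ⟹  1 = (4)·156 + (-7)·89
So (-7)·89 ≡ 1 (mod 156), i.e. 89^(-1) ≡ -7 ≡ 149 (mod 156).
Check: 89 × 149 = 13261 ≡ 1 (mod 156)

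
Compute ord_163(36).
27

163 is prime, so ord(36) divides φ(163) = 162.
Divisors of 162: 1, 2, 3, 6, 9, 18, 27, 54, 81, 162.
Repeated squaring: 36^1 ≡ 36, 36^2 ≡ 155, 36^4 ≡ 64, 36^8 ≡ 21, 36^16 ≡ 115, 36^32 ≡ 22, 36^64 ≡ 158, 36^128 ≡ 25 (mod 163).
Test 36^d mod 163 for each divisor d in increasing order:
36^1 ≡ 36
36^2 ≡ 155
36^3 = 36^2·36^1 ≡ 38
36^6 = 36^4·36^2 ≡ 140
36^9 = 36^8·36^1 ≡ 104
36^18 = 36^16·36^2 ≡ 58
36^27 = 36^16·36^8·36^2·36^1 ≡ 1  ← first divisor giving 1
The order is 27.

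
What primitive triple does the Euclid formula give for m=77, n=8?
(5865, 1232, 5993)

Euclid's formula: a = m² - n², b = 2mn, c = m² + n²
m = 77, n = 8
a = 77² - 8² = 5929 - 64 = 5865
b = 2 × 77 × 8 = 1232
c = 77² + 8² = 5929 + 64 = 5993
Verification: 5865² + 1232² = 34398225 + 1517824 = 35916049 = 5993² ✓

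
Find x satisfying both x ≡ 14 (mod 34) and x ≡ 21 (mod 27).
48

Using Chinese Remainder Theorem:
M = 34 × 27 = 918
M1 = 27, M2 = 34
y1 = 27^(-1) mod 34 = 29
y2 = 34^(-1) mod 27 = 4
x = (14×27×29 + 21×34×4) mod 918 = 48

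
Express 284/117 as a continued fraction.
[2; 2, 2, 1, 16]

Euclidean algorithm steps:
284 = 2 × 117 + 50
117 = 2 × 50 + 17
50 = 2 × 17 + 16
17 = 1 × 16 + 1
16 = 16 × 1 + 0
Continued fraction: [2; 2, 2, 1, 16]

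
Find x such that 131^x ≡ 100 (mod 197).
12

Baby-step giant-step with step n = ⌈√197⌉ = 15.
Baby steps 131^j mod 197 (j:value) for j=0..14: 0:1, 1:131, 2:22, 3:124, 4:90, 5:167, 6:10, 7:128, 8:23, 9:58, 10:112, 11:94, 12:100, 13:98, 14:33.
h = 100 is already in the table at j=12, so x = 12.
Check: 131^12 ≡ 100 (mod 197).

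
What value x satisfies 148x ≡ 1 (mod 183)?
115

gcd(148, 183) = 1, so the inverse exists.
Extended Euclidean algorithm on (183, 148):
183 = 1 × 148 + 35  ⟹  35 = (1)·183 + (-1)·148
148 = 4 × 35 + 8  ⟹  8 = (-4)·183 + (5)·148
35 = 4 × 8 + 3  ⟹  3 = (17)·183 + (-21)·148
8 = 2 × 3 + 2  ⟹  2 = (-38)·183 + (47)·148
3 = 1 × 2 + 1  ⟹  1 = (55)·183 + (-68)·148
So (-68)·148 ≡ 1 (mod 183), i.e. 148^(-1) ≡ -68 ≡ 115 (mod 183).
Check: 148 × 115 = 17020 ≡ 1 (mod 183)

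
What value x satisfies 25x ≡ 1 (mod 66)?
37

gcd(25, 66) = 1, so the inverse exists.
Extended Euclidean algorithm on (66, 25):
66 = 2 × 25 + 16  ⟹  16 = (1)·66 + (-2)·25
25 = 1 × 16 + 9  ⟹  9 = (-1)·66 + (3)·25
16 = 1 × 9 + 7  ⟹  7 = (2)·66 + (-5)·25
9 = 1 × 7 + 2  ⟹  2 = (-3)·66 + (8)·25
7 = 3 × 2 + 1  ⟹  1 = (11)·66 + (-29)·25
So (-29)·25 ≡ 1 (mod 66), i.e. 25^(-1) ≡ -29 ≡ 37 (mod 66).
Check: 25 × 37 = 925 ≡ 1 (mod 66)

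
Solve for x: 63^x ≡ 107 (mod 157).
91

Baby-step giant-step with step n = ⌈√157⌉ = 13.
Baby steps 63^j mod 157 (j:value) for j=0..12: 0:1, 1:63, 2:44, 3:103, 4:52, 5:136, 6:90, 7:18, 8:35, 9:7, 10:127, 11:151, 12:93.
Giant-step multiplier: 63^(-13) ≡ 63^(156-13) = 63^143 ≡ 22 (mod 157).
Giant steps γ_i = 107·22^i mod 157: γ_0=107, γ_1=156, γ_2=135, γ_3=144, γ_4=28, γ_5=145, γ_6=50, γ_7=1 (in table at j=0).
x = i·n + j = 7·13 + 0 = 91.
Check: 63^91 ≡ 107 (mod 157).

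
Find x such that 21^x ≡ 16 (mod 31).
24

Baby-step giant-step with step n = ⌈√31⌉ = 6.
Baby steps 21^j mod 31 (j:value) for j=0..5: 0:1, 1:21, 2:7, 3:23, 4:18, 5:6.
Giant-step multiplier: 21^(-6) ≡ 21^(30-6) = 21^24 ≡ 16 (mod 31).
Giant steps γ_i = 16·16^i mod 31: γ_0=16, γ_1=8, γ_2=4, γ_3=2, γ_4=1 (in table at j=0).
x = i·n + j = 4·6 + 0 = 24.
Check: 21^24 ≡ 16 (mod 31).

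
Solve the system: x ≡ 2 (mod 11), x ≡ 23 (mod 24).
167

Using Chinese Remainder Theorem:
M = 11 × 24 = 264
M1 = 24, M2 = 11
y1 = 24^(-1) mod 11 = 6
y2 = 11^(-1) mod 24 = 11
x = (2×24×6 + 23×11×11) mod 264 = 167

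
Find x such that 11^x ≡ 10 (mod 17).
5

Baby-step giant-step with step n = ⌈√17⌉ = 5.
Baby steps 11^j mod 17 (j:value) for j=0..4: 0:1, 1:11, 2:2, 3:5, 4:4.
Giant-step multiplier: 11^(-5) ≡ 11^(16-5) = 11^11 ≡ 12 (mod 17).
Giant steps γ_i = 10·12^i mod 17: γ_0=10, γ_1=1 (in table at j=0).
x = i·n + j = 1·5 + 0 = 5.
Check: 11^5 ≡ 10 (mod 17).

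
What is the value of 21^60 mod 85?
1

Repeated squaring. Binary of 60 = 111100.
21^1 ≡ 21 (mod 85); 21^2 ≡ 16 (mod 85); 21^4 ≡ 1 (mod 85); 21^8 ≡ 1 (mod 85); 21^16 ≡ 1 (mod 85); 21^32 ≡ 1 (mod 85)
21^60 = 21^4 × 21^8 × 21^16 × 21^32 ≡ 1 (mod 85)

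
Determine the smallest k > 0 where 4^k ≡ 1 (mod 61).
30

61 is prime, so ord(4) divides φ(61) = 60.
Divisors of 60: 1, 2, 3, 4, 5, 6, 10, 12, 15, 20, 30, 60.
Repeated squaring: 4^1 ≡ 4, 4^2 ≡ 16, 4^4 ≡ 12, 4^8 ≡ 22, 4^16 ≡ 57, 4^32 ≡ 16 (mod 61).
Test 4^d mod 61 for each divisor d in increasing order:
4^1 ≡ 4
4^2 ≡ 16
4^3 = 4^2·4^1 ≡ 3
4^4 ≡ 12
4^5 = 4^4·4^1 ≡ 48
4^6 = 4^4·4^2 ≡ 9
4^10 = 4^8·4^2 ≡ 47
4^12 = 4^8·4^4 ≡ 20
4^15 = 4^8·4^4·4^2·4^1 ≡ 60
4^20 = 4^16·4^4 ≡ 13
4^30 = 4^16·4^8·4^4·4^2 ≡ 1  ← first divisor giving 1
The order is 30.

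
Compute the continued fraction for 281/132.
[2; 7, 1, 3, 4]

Euclidean algorithm steps:
281 = 2 × 132 + 17
132 = 7 × 17 + 13
17 = 1 × 13 + 4
13 = 3 × 4 + 1
4 = 4 × 1 + 0
Continued fraction: [2; 7, 1, 3, 4]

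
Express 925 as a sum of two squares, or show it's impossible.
5² + 30² (a=5, b=30)

Factorization: 925 = 5^2 × 37
By Fermat: n is sum of two squares iff every prime p ≡ 3 (mod 4) appears to even power.
All primes ≡ 3 (mod 4) appear to even power.
Search a = 0, 1, 2, … for 925 - a² a perfect square: first hit at a = 5: 925 - 25 = 900 = 30².
925 = 5² + 30² = 25 + 900 ✓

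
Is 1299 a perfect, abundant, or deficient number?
deficient

Proper divisors of 1299: sum = 1 + 3 + 433 = 437
Since 437 < 1299, 1299 is deficient.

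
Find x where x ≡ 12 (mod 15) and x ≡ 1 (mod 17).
222

Using Chinese Remainder Theorem:
M = 15 × 17 = 255
M1 = 17, M2 = 15
y1 = 17^(-1) mod 15 = 8
y2 = 15^(-1) mod 17 = 8
x = (12×17×8 + 1×15×8) mod 255 = 222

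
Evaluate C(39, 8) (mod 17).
0

Using Lucas' theorem:
Write n=39 and k=8 in base 17:
n in base 17: [2, 5]
k in base 17: [0, 8]
C(39,8) mod 17 = ∏ C(n_i, k_i) mod 17
Digit binomials (mod 17): C(2,0) = 1; C(5,8) = 0 (k_i > n_i)
Product: 1 × 0 = 0 ≡ 0 (mod 17)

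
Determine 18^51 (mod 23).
6

Repeated squaring. Binary of 51 = 110011.
18^1 ≡ 18 (mod 23); 18^2 ≡ 2 (mod 23); 18^4 ≡ 4 (mod 23); 18^8 ≡ 16 (mod 23); 18^16 ≡ 3 (mod 23); 18^32 ≡ 9 (mod 23)
18^51 = 18^1 × 18^2 × 18^16 × 18^32 ≡ 6 (mod 23)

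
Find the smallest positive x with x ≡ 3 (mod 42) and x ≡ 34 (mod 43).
507

Using Chinese Remainder Theorem:
M = 42 × 43 = 1806
M1 = 43, M2 = 42
y1 = 43^(-1) mod 42 = 1
y2 = 42^(-1) mod 43 = 42
x = (3×43×1 + 34×42×42) mod 1806 = 507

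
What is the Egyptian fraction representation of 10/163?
1/17 + 1/396 + 1/1097316

Greedy algorithm:
10/163: ceiling(163/10) = 17, use 1/17
7/2771: ceiling(2771/7) = 396, use 1/396
1/1097316: ceiling(1097316/1) = 1097316, use 1/1097316
Result: 10/163 = 1/17 + 1/396 + 1/1097316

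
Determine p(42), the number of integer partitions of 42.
53174

p(n) counts ways to write n as a sum of positive integers (order ignored).
Euler's pentagonal recurrence: p(k) = p(k-1) + p(k-2) - p(k-5) - p(k-7) + p(k-12) + p(k-15) - ... (offsets j(3j∓1)/2, signs ++--, p(0)=1, p(<0)=0).
DP table for k = 0..41: p(0)=1, p(1)=1, p(2)=2, p(3)=3, p(4)=5, p(5)=7, p(6)=11, p(7)=15, p(8)=22, p(9)=30, p(10)=42, p(11)=56, p(12)=77, p(13)=101, p(14)=135, p(15)=176, p(16)=231, p(17)=297, p(18)=385, p(19)=490, p(20)=627, p(21)=792, p(22)=1002, p(23)=1255, p(24)=1575, p(25)=1958, p(26)=2436, p(27)=3010, p(28)=3718, p(29)=4565, p(30)=5604, p(31)=6842, p(32)=8349, p(33)=10143, p(34)=12310, p(35)=14883, p(36)=17977, p(37)=21637, p(38)=26015, p(39)=31185, p(40)=37338, p(41)=44583.
Final step: p(42) = p(41) + p(40) - p(37) - p(35) + p(30) + p(27) - p(20) - p(16) + p(7) + p(2)
= 44583 + 37338 - 21637 - 14883 + 5604 + 3010 - 627 - 231 + 15 + 2
= 53174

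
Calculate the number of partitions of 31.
6842

p(n) counts ways to write n as a sum of positive integers (order ignored).
Euler's pentagonal recurrence: p(k) = p(k-1) + p(k-2) - p(k-5) - p(k-7) + p(k-12) + p(k-15) - ... (offsets j(3j∓1)/2, signs ++--, p(0)=1, p(<0)=0).
DP table for k = 0..30: p(0)=1, p(1)=1, p(2)=2, p(3)=3, p(4)=5, p(5)=7, p(6)=11, p(7)=15, p(8)=22, p(9)=30, p(10)=42, p(11)=56, p(12)=77, p(13)=101, p(14)=135, p(15)=176, p(16)=231, p(17)=297, p(18)=385, p(19)=490, p(20)=627, p(21)=792, p(22)=1002, p(23)=1255, p(24)=1575, p(25)=1958, p(26)=2436, p(27)=3010, p(28)=3718, p(29)=4565, p(30)=5604.
Final step: p(31) = p(30) + p(29) - p(26) - p(24) + p(19) + p(16) - p(9) - p(5)
= 5604 + 4565 - 2436 - 1575 + 490 + 231 - 30 - 7
= 6842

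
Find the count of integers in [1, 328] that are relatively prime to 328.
160

328 = 2^3 × 41
φ(n) = n × ∏(1 - 1/p) for each prime p dividing n
φ(328) = 328 × (1 - 1/2) × (1 - 1/41) = 160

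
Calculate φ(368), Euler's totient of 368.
176

368 = 2^4 × 23
φ(n) = n × ∏(1 - 1/p) for each prime p dividing n
φ(368) = 368 × (1 - 1/2) × (1 - 1/23) = 176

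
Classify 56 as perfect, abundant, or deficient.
abundant

Proper divisors of 56: sum = 1 + 2 + 4 + 7 + 8 + 14 + 28 = 64
Since 64 > 56, 56 is abundant.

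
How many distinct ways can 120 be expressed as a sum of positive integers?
1844349560

p(n) counts ways to write n as a sum of positive integers (order ignored).
Euler's pentagonal recurrence: p(k) = p(k-1) + p(k-2) - p(k-5) - p(k-7) + p(k-12) + p(k-15) - ... (offsets j(3j∓1)/2, signs ++--, p(0)=1, p(<0)=0).
DP table for k = 0..119: p(0)=1, p(1)=1, p(2)=2, p(3)=3, p(4)=5, p(5)=7, p(6)=11, p(7)=15, p(8)=22, p(9)=30, p(10)=42, p(11)=56, p(12)=77, p(13)=101, p(14)=135, p(15)=176, p(16)=231, p(17)=297, p(18)=385, p(19)=490, p(20)=627, p(21)=792, p(22)=1002, p(23)=1255, p(24)=1575, p(25)=1958, p(26)=2436, p(27)=3010, p(28)=3718, p(29)=4565, p(30)=5604, p(31)=6842, p(32)=8349, p(33)=10143, p(34)=12310, p(35)=14883, p(36)=17977, p(37)=21637, p(38)=26015, p(39)=31185, p(40)=37338, p(41)=44583, p(42)=53174, p(43)=63261, p(44)=75175, p(45)=89134, p(46)=105558, p(47)=124754, p(48)=147273, p(49)=173525, p(50)=204226, p(51)=239943, p(52)=281589, p(53)=329931, p(54)=386155, p(55)=451276, p(56)=526823, p(57)=614154, p(58)=715220, p(59)=831820, p(60)=966467, p(61)=1121505, p(62)=1300156, p(63)=1505499, p(64)=1741630, p(65)=2012558, p(66)=2323520, p(67)=2679689, p(68)=3087735, p(69)=3554345, p(70)=4087968, p(71)=4697205, p(72)=5392783, p(73)=6185689, p(74)=7089500, p(75)=8118264, p(76)=9289091, p(77)=10619863, p(78)=12132164, p(79)=13848650, p(80)=15796476, p(81)=18004327, p(82)=20506255, p(83)=23338469, p(84)=26543660, p(85)=30167357, p(86)=34262962, p(87)=38887673, p(88)=44108109, p(89)=49995925, p(90)=56634173, p(91)=64112359, p(92)=72533807, p(93)=82010177, p(94)=92669720, p(95)=104651419, p(96)=118114304, p(97)=133230930, p(98)=150198136, p(99)=169229875, p(100)=190569292, p(101)=214481126, p(102)=241265379, p(103)=271248950, p(104)=304801365, p(105)=342325709, p(106)=384276336, p(107)=431149389, p(108)=483502844, p(109)=541946240, p(110)=607163746, p(111)=679903203, p(112)=761002156, p(113)=851376628, p(114)=952050665, p(115)=1064144451, p(116)=1188908248, p(117)=1327710076, p(118)=1482074143, p(119)=1653668665.
Final step: p(120) = p(119) + p(118) - p(115) - p(113) + p(108) + p(105) - p(98) - p(94) + p(85) + p(80) - p(69) - p(63) + p(50) + p(43) - p(28) - p(20) + p(3)
= 1653668665 + 1482074143 - 1064144451 - 851376628 + 483502844 + 342325709 - 150198136 - 92669720 + 30167357 + 15796476 - 3554345 - 1505499 + 204226 + 63261 - 3718 - 627 + 3
= 1844349560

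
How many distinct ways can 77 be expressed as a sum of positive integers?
10619863

p(n) counts ways to write n as a sum of positive integers (order ignored).
Euler's pentagonal recurrence: p(k) = p(k-1) + p(k-2) - p(k-5) - p(k-7) + p(k-12) + p(k-15) - ... (offsets j(3j∓1)/2, signs ++--, p(0)=1, p(<0)=0).
DP table for k = 0..76: p(0)=1, p(1)=1, p(2)=2, p(3)=3, p(4)=5, p(5)=7, p(6)=11, p(7)=15, p(8)=22, p(9)=30, p(10)=42, p(11)=56, p(12)=77, p(13)=101, p(14)=135, p(15)=176, p(16)=231, p(17)=297, p(18)=385, p(19)=490, p(20)=627, p(21)=792, p(22)=1002, p(23)=1255, p(24)=1575, p(25)=1958, p(26)=2436, p(27)=3010, p(28)=3718, p(29)=4565, p(30)=5604, p(31)=6842, p(32)=8349, p(33)=10143, p(34)=12310, p(35)=14883, p(36)=17977, p(37)=21637, p(38)=26015, p(39)=31185, p(40)=37338, p(41)=44583, p(42)=53174, p(43)=63261, p(44)=75175, p(45)=89134, p(46)=105558, p(47)=124754, p(48)=147273, p(49)=173525, p(50)=204226, p(51)=239943, p(52)=281589, p(53)=329931, p(54)=386155, p(55)=451276, p(56)=526823, p(57)=614154, p(58)=715220, p(59)=831820, p(60)=966467, p(61)=1121505, p(62)=1300156, p(63)=1505499, p(64)=1741630, p(65)=2012558, p(66)=2323520, p(67)=2679689, p(68)=3087735, p(69)=3554345, p(70)=4087968, p(71)=4697205, p(72)=5392783, p(73)=6185689, p(74)=7089500, p(75)=8118264, p(76)=9289091.
Final step: p(77) = p(76) + p(75) - p(72) - p(70) + p(65) + p(62) - p(55) - p(51) + p(42) + p(37) - p(26) - p(20) + p(7) + p(0)
= 9289091 + 8118264 - 5392783 - 4087968 + 2012558 + 1300156 - 451276 - 239943 + 53174 + 21637 - 2436 - 627 + 15 + 1
= 10619863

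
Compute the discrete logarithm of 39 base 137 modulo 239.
207

Baby-step giant-step with step n = ⌈√239⌉ = 16.
Baby steps 137^j mod 239 (j:value) for j=0..15: 0:1, 1:137, 2:127, 3:191, 4:116, 5:118, 6:153, 7:168, 8:72, 9:65, 10:62, 11:129, 12:226, 13:131, 14:22, 15:146.
Giant-step multiplier: 137^(-16) ≡ 137^(238-16) = 137^222 ≡ 197 (mod 239).
Giant steps γ_i = 39·197^i mod 239: γ_0=39, γ_1=35, γ_2=203, γ_3=78, γ_4=70, γ_5=167, γ_6=156, γ_7=140, γ_8=95, γ_9=73, γ_10=41, γ_11=190, γ_12=146 (in table at j=15).
x = i·n + j = 12·16 + 15 = 207.
Check: 137^207 ≡ 39 (mod 239).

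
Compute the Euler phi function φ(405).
216

405 = 3^4 × 5
φ(n) = n × ∏(1 - 1/p) for each prime p dividing n
φ(405) = 405 × (1 - 1/3) × (1 - 1/5) = 216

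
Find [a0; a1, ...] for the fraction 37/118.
[0; 3, 5, 3, 2]

Euclidean algorithm steps:
37 = 0 × 118 + 37
118 = 3 × 37 + 7
37 = 5 × 7 + 2
7 = 3 × 2 + 1
2 = 2 × 1 + 0
Continued fraction: [0; 3, 5, 3, 2]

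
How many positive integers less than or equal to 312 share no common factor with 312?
96

312 = 2^3 × 3 × 13
φ(n) = n × ∏(1 - 1/p) for each prime p dividing n
φ(312) = 312 × (1 - 1/2) × (1 - 1/3) × (1 - 1/13) = 96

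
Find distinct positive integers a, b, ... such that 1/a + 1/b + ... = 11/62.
1/6 + 1/93

Greedy algorithm:
11/62: ceiling(62/11) = 6, use 1/6
1/93: ceiling(93/1) = 93, use 1/93
Result: 11/62 = 1/6 + 1/93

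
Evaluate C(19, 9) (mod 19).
0

Using Lucas' theorem:
Write n=19 and k=9 in base 19:
n in base 19: [1, 0]
k in base 19: [0, 9]
C(19,9) mod 19 = ∏ C(n_i, k_i) mod 19
Digit binomials (mod 19): C(1,0) = 1; C(0,9) = 0 (k_i > n_i)
Product: 1 × 0 = 0 ≡ 0 (mod 19)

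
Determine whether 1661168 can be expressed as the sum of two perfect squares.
Not possible

Factorization: 1661168 = 2^4 × 47^3
By Fermat: n is sum of two squares iff every prime p ≡ 3 (mod 4) appears to even power.
Prime(s) ≡ 3 (mod 4) with odd exponent: [(47, 3)]
Therefore 1661168 cannot be expressed as a² + b².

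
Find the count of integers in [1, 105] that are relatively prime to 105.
48

105 = 3 × 5 × 7
φ(n) = n × ∏(1 - 1/p) for each prime p dividing n
φ(105) = 105 × (1 - 1/3) × (1 - 1/5) × (1 - 1/7) = 48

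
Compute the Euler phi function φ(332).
164

332 = 2^2 × 83
φ(n) = n × ∏(1 - 1/p) for each prime p dividing n
φ(332) = 332 × (1 - 1/2) × (1 - 1/83) = 164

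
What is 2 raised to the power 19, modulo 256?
0

Repeated squaring. Binary of 19 = 10011.
2^1 ≡ 2 (mod 256); 2^2 ≡ 4 (mod 256); 2^4 ≡ 16 (mod 256); 2^8 ≡ 0 (mod 256); 2^16 ≡ 0 (mod 256)
2^19 = 2^1 × 2^2 × 2^16 ≡ 0 (mod 256)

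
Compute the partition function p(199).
3646072432125

p(n) counts ways to write n as a sum of positive integers (order ignored).
Euler's pentagonal recurrence: p(k) = p(k-1) + p(k-2) - p(k-5) - p(k-7) + p(k-12) + p(k-15) - ... (offsets j(3j∓1)/2, signs ++--, p(0)=1, p(<0)=0).
DP table for k = 0..198: p(0)=1, p(1)=1, p(2)=2, p(3)=3, p(4)=5, p(5)=7, p(6)=11, p(7)=15, p(8)=22, p(9)=30, p(10)=42, p(11)=56, p(12)=77, p(13)=101, p(14)=135, p(15)=176, p(16)=231, p(17)=297, p(18)=385, p(19)=490, p(20)=627, p(21)=792, p(22)=1002, p(23)=1255, p(24)=1575, p(25)=1958, p(26)=2436, p(27)=3010, p(28)=3718, p(29)=4565, p(30)=5604, p(31)=6842, p(32)=8349, p(33)=10143, p(34)=12310, p(35)=14883, p(36)=17977, p(37)=21637, p(38)=26015, p(39)=31185, p(40)=37338, p(41)=44583, p(42)=53174, p(43)=63261, p(44)=75175, p(45)=89134, p(46)=105558, p(47)=124754, p(48)=147273, p(49)=173525, p(50)=204226, p(51)=239943, p(52)=281589, p(53)=329931, p(54)=386155, p(55)=451276, p(56)=526823, p(57)=614154, p(58)=715220, p(59)=831820, p(60)=966467, p(61)=1121505, p(62)=1300156, p(63)=1505499, p(64)=1741630, p(65)=2012558, p(66)=2323520, p(67)=2679689, p(68)=3087735, p(69)=3554345, p(70)=4087968, p(71)=4697205, p(72)=5392783, p(73)=6185689, p(74)=7089500, p(75)=8118264, p(76)=9289091, p(77)=10619863, p(78)=12132164, p(79)=13848650, p(80)=15796476, p(81)=18004327, p(82)=20506255, p(83)=23338469, p(84)=26543660, p(85)=30167357, p(86)=34262962, p(87)=38887673, p(88)=44108109, p(89)=49995925, p(90)=56634173, p(91)=64112359, p(92)=72533807, p(93)=82010177, p(94)=92669720, p(95)=104651419, p(96)=118114304, p(97)=133230930, p(98)=150198136, p(99)=169229875, p(100)=190569292, p(101)=214481126, p(102)=241265379, p(103)=271248950, p(104)=304801365, p(105)=342325709, p(106)=384276336, p(107)=431149389, p(108)=483502844, p(109)=541946240, p(110)=607163746, p(111)=679903203, p(112)=761002156, p(113)=851376628, p(114)=952050665, p(115)=1064144451, p(116)=1188908248, p(117)=1327710076, p(118)=1482074143, p(119)=1653668665, p(120)=1844349560, p(121)=2056148051, p(122)=2291320912, p(123)=2552338241, p(124)=2841940500, p(125)=3163127352, p(126)=3519222692, p(127)=3913864295, p(128)=4351078600, p(129)=4835271870, p(130)=5371315400, p(131)=5964539504, p(132)=6620830889, p(133)=7346629512, p(134)=8149040695, p(135)=9035836076, p(136)=10015581680, p(137)=11097645016, p(138)=12292341831, p(139)=13610949895, p(140)=15065878135, p(141)=16670689208, p(142)=18440293320, p(143)=20390982757, p(144)=22540654445, p(145)=24908858009, p(146)=27517052599, p(147)=30388671978, p(148)=33549419497, p(149)=37027355200, p(150)=40853235313, p(151)=45060624582, p(152)=49686288421, p(153)=54770336324, p(154)=60356673280, p(155)=66493182097, p(156)=73232243759, p(157)=80630964769, p(158)=88751778802, p(159)=97662728555, p(160)=107438159466, p(161)=118159068427, p(162)=129913904637, p(163)=142798995930, p(164)=156919475295, p(165)=172389800255, p(166)=189334822579, p(167)=207890420102, p(168)=228204732751, p(169)=250438925115, p(170)=274768617130, p(171)=301384802048, p(172)=330495499613, p(173)=362326859895, p(174)=397125074750, p(175)=435157697830, p(176)=476715857290, p(177)=522115831195, p(178)=571701605655, p(179)=625846753120, p(180)=684957390936, p(181)=749474411781, p(182)=819876908323, p(183)=896684817527, p(184)=980462880430, p(185)=1071823774337, p(186)=1171432692373, p(187)=1280011042268, p(188)=1398341745571, p(189)=1527273599625, p(190)=1667727404093, p(191)=1820701100652, p(192)=1987276856363, p(193)=2168627105469, p(194)=2366022741845, p(195)=2580840212973, p(196)=2814570987591, p(197)=3068829878530, p(198)=3345365983698.
Final step: p(199) = p(198) + p(197) - p(194) - p(192) + p(187) + p(184) - p(177) - p(173) + p(164) + p(159) - p(148) - p(142) + p(129) + p(122) - p(107) - p(99) + p(82) + p(73) - p(54) - p(44) + p(23) + p(12)
= 3345365983698 + 3068829878530 - 2366022741845 - 1987276856363 + 1280011042268 + 980462880430 - 522115831195 - 362326859895 + 156919475295 + 97662728555 - 33549419497 - 18440293320 + 4835271870 + 2291320912 - 431149389 - 169229875 + 20506255 + 6185689 - 386155 - 75175 + 1255 + 77
= 3646072432125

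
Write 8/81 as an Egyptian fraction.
1/11 + 1/128 + 1/22810 + 1/1300717440

Greedy algorithm:
8/81: ceiling(81/8) = 11, use 1/11
7/891: ceiling(891/7) = 128, use 1/128
5/114048: ceiling(114048/5) = 22810, use 1/22810
1/1300717440: ceiling(1300717440/1) = 1300717440, use 1/1300717440
Result: 8/81 = 1/11 + 1/128 + 1/22810 + 1/1300717440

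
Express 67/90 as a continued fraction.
[0; 1, 2, 1, 10, 2]

Euclidean algorithm steps:
67 = 0 × 90 + 67
90 = 1 × 67 + 23
67 = 2 × 23 + 21
23 = 1 × 21 + 2
21 = 10 × 2 + 1
2 = 2 × 1 + 0
Continued fraction: [0; 1, 2, 1, 10, 2]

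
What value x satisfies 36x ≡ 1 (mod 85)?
26

gcd(36, 85) = 1, so the inverse exists.
Extended Euclidean algorithm on (85, 36):
85 = 2 × 36 + 13  ⟹  13 = (1)·85 + (-2)·36
36 = 2 × 13 + 10  ⟹  10 = (-2)·85 + (5)·36
13 = 1 × 10 + 3  ⟹  3 = (3)·85 + (-7)·36
10 = 3 × 3 + 1  ⟹  1 = (-11)·85 + (26)·36
So (26)·36 ≡ 1 (mod 85), i.e. 36^(-1) ≡ 26 (mod 85).
Check: 36 × 26 = 936 ≡ 1 (mod 85)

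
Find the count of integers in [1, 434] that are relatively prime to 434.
180

434 = 2 × 7 × 31
φ(n) = n × ∏(1 - 1/p) for each prime p dividing n
φ(434) = 434 × (1 - 1/2) × (1 - 1/7) × (1 - 1/31) = 180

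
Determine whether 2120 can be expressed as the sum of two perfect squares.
2² + 46² (a=2, b=46)

Factorization: 2120 = 2^3 × 5 × 53
By Fermat: n is sum of two squares iff every prime p ≡ 3 (mod 4) appears to even power.
All primes ≡ 3 (mod 4) appear to even power.
Search a = 0, 1, 2, … for 2120 - a² a perfect square: first hit at a = 2: 2120 - 4 = 2116 = 46².
2120 = 2² + 46² = 4 + 2116 ✓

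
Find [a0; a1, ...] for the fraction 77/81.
[0; 1, 19, 4]

Euclidean algorithm steps:
77 = 0 × 81 + 77
81 = 1 × 77 + 4
77 = 19 × 4 + 1
4 = 4 × 1 + 0
Continued fraction: [0; 1, 19, 4]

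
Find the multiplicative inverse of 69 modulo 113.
95

gcd(69, 113) = 1, so the inverse exists.
Extended Euclidean algorithm on (113, 69):
113 = 1 × 69 + 44  ⟹  44 = (1)·113 + (-1)·69
69 = 1 × 44 + 25  ⟹  25 = (-1)·113 + (2)·69
44 = 1 × 25 + 19  ⟹  19 = (2)·113 + (-3)·69
25 = 1 × 19 + 6  ⟹  6 = (-3)·113 + (5)·69
19 = 3 × 6 + 1  ⟹  1 = (11)·113 + (-18)·69
So (-18)·69 ≡ 1 (mod 113), i.e. 69^(-1) ≡ -18 ≡ 95 (mod 113).
Check: 69 × 95 = 6555 ≡ 1 (mod 113)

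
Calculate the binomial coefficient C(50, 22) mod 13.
9

Using Lucas' theorem:
Write n=50 and k=22 in base 13:
n in base 13: [3, 11]
k in base 13: [1, 9]
C(50,22) mod 13 = ∏ C(n_i, k_i) mod 13
Digit binomials (mod 13): C(3,1) = 3; C(11,9) = 55 ≡ 3
Product: 3 × 3 = 9 ≡ 9 (mod 13)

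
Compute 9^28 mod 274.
175

Repeated squaring. Binary of 28 = 11100.
9^1 ≡ 9 (mod 274); 9^2 ≡ 81 (mod 274); 9^4 ≡ 259 (mod 274); 9^8 ≡ 225 (mod 274); 9^16 ≡ 209 (mod 274)
9^28 = 9^4 × 9^8 × 9^16 ≡ 175 (mod 274)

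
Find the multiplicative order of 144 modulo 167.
83

167 is prime, so ord(144) divides φ(167) = 166.
Divisors of 166: 1, 2, 83, 166.
Repeated squaring: 144^1 ≡ 144, 144^2 ≡ 28, 144^4 ≡ 116, 144^8 ≡ 96, 144^16 ≡ 31, 144^32 ≡ 126, 144^64 ≡ 11, 144^128 ≡ 121 (mod 167).
Test 144^d mod 167 for each divisor d in increasing order:
144^1 ≡ 144
144^2 ≡ 28
144^83 = 144^64·144^16·144^2·144^1 ≡ 1  ← first divisor giving 1
The order is 83.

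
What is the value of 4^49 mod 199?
100

Repeated squaring. Binary of 49 = 110001.
4^1 ≡ 4 (mod 199); 4^2 ≡ 16 (mod 199); 4^4 ≡ 57 (mod 199); 4^8 ≡ 65 (mod 199); 4^16 ≡ 46 (mod 199); 4^32 ≡ 126 (mod 199)
4^49 = 4^1 × 4^16 × 4^32 ≡ 100 (mod 199)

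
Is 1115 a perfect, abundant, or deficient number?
deficient

Proper divisors of 1115: sum = 1 + 5 + 223 = 229
Since 229 < 1115, 1115 is deficient.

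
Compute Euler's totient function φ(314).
156

314 = 2 × 157
φ(n) = n × ∏(1 - 1/p) for each prime p dividing n
φ(314) = 314 × (1 - 1/2) × (1 - 1/157) = 156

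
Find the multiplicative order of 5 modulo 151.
75

151 is prime, so ord(5) divides φ(151) = 150.
Divisors of 150: 1, 2, 3, 5, 6, 10, 15, 25, 30, 50, 75, 150.
Repeated squaring: 5^1 ≡ 5, 5^2 ≡ 25, 5^4 ≡ 21, 5^8 ≡ 139, 5^16 ≡ 144, 5^32 ≡ 49, 5^64 ≡ 136, 5^128 ≡ 74 (mod 151).
Test 5^d mod 151 for each divisor d in increasing order:
5^1 ≡ 5
5^2 ≡ 25
5^3 = 5^2·5^1 ≡ 125
5^5 = 5^4·5^1 ≡ 105
5^6 = 5^4·5^2 ≡ 72
5^10 = 5^8·5^2 ≡ 2
5^15 = 5^8·5^4·5^2·5^1 ≡ 59
5^25 = 5^16·5^8·5^1 ≡ 118
5^30 = 5^16·5^8·5^4·5^2 ≡ 8
5^50 = 5^32·5^16·5^2 ≡ 32
5^75 = 5^64·5^8·5^2·5^1 ≡ 1  ← first divisor giving 1
The order is 75.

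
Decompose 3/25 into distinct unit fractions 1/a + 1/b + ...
1/9 + 1/113 + 1/25425

Greedy algorithm:
3/25: ceiling(25/3) = 9, use 1/9
2/225: ceiling(225/2) = 113, use 1/113
1/25425: ceiling(25425/1) = 25425, use 1/25425
Result: 3/25 = 1/9 + 1/113 + 1/25425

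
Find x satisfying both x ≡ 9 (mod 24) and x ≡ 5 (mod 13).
57

Using Chinese Remainder Theorem:
M = 24 × 13 = 312
M1 = 13, M2 = 24
y1 = 13^(-1) mod 24 = 13
y2 = 24^(-1) mod 13 = 6
x = (9×13×13 + 5×24×6) mod 312 = 57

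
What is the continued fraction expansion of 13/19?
[0; 1, 2, 6]

Euclidean algorithm steps:
13 = 0 × 19 + 13
19 = 1 × 13 + 6
13 = 2 × 6 + 1
6 = 6 × 1 + 0
Continued fraction: [0; 1, 2, 6]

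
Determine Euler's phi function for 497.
420

497 = 7 × 71
φ(n) = n × ∏(1 - 1/p) for each prime p dividing n
φ(497) = 497 × (1 - 1/7) × (1 - 1/71) = 420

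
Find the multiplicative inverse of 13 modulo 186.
43

gcd(13, 186) = 1, so the inverse exists.
Extended Euclidean algorithm on (186, 13):
186 = 14 × 13 + 4  ⟹  4 = (1)·186 + (-14)·13
13 = 3 × 4 + 1  ⟹  1 = (-3)·186 + (43)·13
So (43)·13 ≡ 1 (mod 186), i.e. 13^(-1) ≡ 43 (mod 186).
Check: 13 × 43 = 559 ≡ 1 (mod 186)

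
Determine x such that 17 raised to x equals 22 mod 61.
8

Baby-step giant-step with step n = ⌈√61⌉ = 8.
Baby steps 17^j mod 61 (j:value) for j=0..7: 0:1, 1:17, 2:45, 3:33, 4:12, 5:21, 6:52, 7:30.
Giant-step multiplier: 17^(-8) ≡ 17^(60-8) = 17^52 ≡ 25 (mod 61).
Giant steps γ_i = 22·25^i mod 61: γ_0=22, γ_1=1 (in table at j=0).
x = i·n + j = 1·8 + 0 = 8.
Check: 17^8 ≡ 22 (mod 61).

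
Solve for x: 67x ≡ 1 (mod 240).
43

gcd(67, 240) = 1, so the inverse exists.
Extended Euclidean algorithm on (240, 67):
240 = 3 × 67 + 39  ⟹  39 = (1)·240 + (-3)·67
67 = 1 × 39 + 28  ⟹  28 = (-1)·240 + (4)·67
39 = 1 × 28 + 11  ⟹  11 = (2)·240 + (-7)·67
28 = 2 × 11 + 6  ⟹  6 = (-5)·240 + (18)·67
11 = 1 × 6 + 5  ⟹  5 = (7)·240 + (-25)·67
6 = 1 × 5 + 1  ⟹  1 = (-12)·240 + (43)·67
So (43)·67 ≡ 1 (mod 240), i.e. 67^(-1) ≡ 43 (mod 240).
Check: 67 × 43 = 2881 ≡ 1 (mod 240)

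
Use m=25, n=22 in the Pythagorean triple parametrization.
(141, 1100, 1109)

Euclid's formula: a = m² - n², b = 2mn, c = m² + n²
m = 25, n = 22
a = 25² - 22² = 625 - 484 = 141
b = 2 × 25 × 22 = 1100
c = 25² + 22² = 625 + 484 = 1109
Verification: 141² + 1100² = 19881 + 1210000 = 1229881 = 1109² ✓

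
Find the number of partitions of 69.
3554345

p(n) counts ways to write n as a sum of positive integers (order ignored).
Euler's pentagonal recurrence: p(k) = p(k-1) + p(k-2) - p(k-5) - p(k-7) + p(k-12) + p(k-15) - ... (offsets j(3j∓1)/2, signs ++--, p(0)=1, p(<0)=0).
DP table for k = 0..68: p(0)=1, p(1)=1, p(2)=2, p(3)=3, p(4)=5, p(5)=7, p(6)=11, p(7)=15, p(8)=22, p(9)=30, p(10)=42, p(11)=56, p(12)=77, p(13)=101, p(14)=135, p(15)=176, p(16)=231, p(17)=297, p(18)=385, p(19)=490, p(20)=627, p(21)=792, p(22)=1002, p(23)=1255, p(24)=1575, p(25)=1958, p(26)=2436, p(27)=3010, p(28)=3718, p(29)=4565, p(30)=5604, p(31)=6842, p(32)=8349, p(33)=10143, p(34)=12310, p(35)=14883, p(36)=17977, p(37)=21637, p(38)=26015, p(39)=31185, p(40)=37338, p(41)=44583, p(42)=53174, p(43)=63261, p(44)=75175, p(45)=89134, p(46)=105558, p(47)=124754, p(48)=147273, p(49)=173525, p(50)=204226, p(51)=239943, p(52)=281589, p(53)=329931, p(54)=386155, p(55)=451276, p(56)=526823, p(57)=614154, p(58)=715220, p(59)=831820, p(60)=966467, p(61)=1121505, p(62)=1300156, p(63)=1505499, p(64)=1741630, p(65)=2012558, p(66)=2323520, p(67)=2679689, p(68)=3087735.
Final step: p(69) = p(68) + p(67) - p(64) - p(62) + p(57) + p(54) - p(47) - p(43) + p(34) + p(29) - p(18) - p(12)
= 3087735 + 2679689 - 1741630 - 1300156 + 614154 + 386155 - 124754 - 63261 + 12310 + 4565 - 385 - 77
= 3554345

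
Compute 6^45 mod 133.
20

Repeated squaring. Binary of 45 = 101101.
6^1 ≡ 6 (mod 133); 6^2 ≡ 36 (mod 133); 6^4 ≡ 99 (mod 133); 6^8 ≡ 92 (mod 133); 6^16 ≡ 85 (mod 133); 6^32 ≡ 43 (mod 133)
6^45 = 6^1 × 6^4 × 6^8 × 6^32 ≡ 20 (mod 133)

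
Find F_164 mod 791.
31

Matrix identity: Q^n = [[F_(n+1), F_n], [F_n, F_(n-1)]] with Q = [[1,1],[1,0]].
n = 164 = 10100100₂. Square-and-multiply, entries mod 791:
Q^1 = [[1,1],[1,0]]
Q^2 = (Q^1)² = [[2,1],[1,1]]
Q^5 = (Q^2)²·Q = [[8,5],[5,3]]
Q^10 = (Q^5)² = [[89,55],[55,34]]
Q^20 = (Q^10)² = [[663,437],[437,226]]
Q^41 = (Q^20)²·Q = [[223,111],[111,112]]
Q^82 = (Q^41)² = [[352,8],[8,344]]
Q^164 = (Q^82)² = [[572,31],[31,541]]
F_164 mod 791 = Q^164[0][1] = 31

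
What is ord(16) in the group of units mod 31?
5

31 is prime, so ord(16) divides φ(31) = 30.
Divisors of 30: 1, 2, 3, 5, 6, 10, 15, 30.
Repeated squaring: 16^1 ≡ 16, 16^2 ≡ 8, 16^4 ≡ 2, 16^8 ≡ 4, 16^16 ≡ 16 (mod 31).
Test 16^d mod 31 for each divisor d in increasing order:
16^1 ≡ 16
16^2 ≡ 8
16^3 = 16^2·16^1 ≡ 4
16^5 = 16^4·16^1 ≡ 1  ← first divisor giving 1
The order is 5.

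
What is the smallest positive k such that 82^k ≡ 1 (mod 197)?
196

197 is prime, so ord(82) divides φ(197) = 196.
Divisors of 196: 1, 2, 4, 7, 14, 28, 49, 98, 196.
Repeated squaring: 82^1 ≡ 82, 82^2 ≡ 26, 82^4 ≡ 85, 82^8 ≡ 133, 82^16 ≡ 156, 82^32 ≡ 105, 82^64 ≡ 190, 82^128 ≡ 49 (mod 197).
Test 82^d mod 197 for each divisor d in increasing order:
82^1 ≡ 82
82^2 ≡ 26
82^4 ≡ 85
82^7 = 82^4·82^2·82^1 ≡ 177
82^14 = 82^8·82^4·82^2 ≡ 6
82^28 = 82^16·82^8·82^4 ≡ 36
82^49 = 82^32·82^16·82^1 ≡ 14
82^98 = 82^64·82^32·82^2 ≡ 196
82^196 = 82^128·82^64·82^4 ≡ 1  ← first divisor giving 1
The order is 196.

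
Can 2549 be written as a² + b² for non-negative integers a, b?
7² + 50² (a=7, b=50)

Factorization: 2549 = 2549
By Fermat: n is sum of two squares iff every prime p ≡ 3 (mod 4) appears to even power.
All primes ≡ 3 (mod 4) appear to even power.
Search a = 0, 1, 2, … for 2549 - a² a perfect square: first hit at a = 7: 2549 - 49 = 2500 = 50².
2549 = 7² + 50² = 49 + 2500 ✓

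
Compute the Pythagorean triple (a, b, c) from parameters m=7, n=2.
(45, 28, 53)

Euclid's formula: a = m² - n², b = 2mn, c = m² + n²
m = 7, n = 2
a = 7² - 2² = 49 - 4 = 45
b = 2 × 7 × 2 = 28
c = 7² + 2² = 49 + 4 = 53
Verification: 45² + 28² = 2025 + 784 = 2809 = 53² ✓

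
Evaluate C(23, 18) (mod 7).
0

Using Lucas' theorem:
Write n=23 and k=18 in base 7:
n in base 7: [3, 2]
k in base 7: [2, 4]
C(23,18) mod 7 = ∏ C(n_i, k_i) mod 7
Digit binomials (mod 7): C(3,2) = 3; C(2,4) = 0 (k_i > n_i)
Product: 3 × 0 = 0 ≡ 0 (mod 7)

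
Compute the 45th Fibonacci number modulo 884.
102

Matrix identity: Q^n = [[F_(n+1), F_n], [F_n, F_(n-1)]] with Q = [[1,1],[1,0]].
n = 45 = 101101₂. Square-and-multiply, entries mod 884:
Q^1 = [[1,1],[1,0]]
Q^2 = (Q^1)² = [[2,1],[1,1]]
Q^5 = (Q^2)²·Q = [[8,5],[5,3]]
Q^11 = (Q^5)²·Q = [[144,89],[89,55]]
Q^22 = (Q^11)² = [[369,31],[31,338]]
Q^45 = (Q^22)²·Q = [[803,102],[102,701]]
F_45 mod 884 = Q^45[0][1] = 102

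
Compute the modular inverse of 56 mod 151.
89

gcd(56, 151) = 1, so the inverse exists.
Extended Euclidean algorithm on (151, 56):
151 = 2 × 56 + 39  ⟹  39 = (1)·151 + (-2)·56
56 = 1 × 39 + 17  ⟹  17 = (-1)·151 + (3)·56
39 = 2 × 17 + 5  ⟹  5 = (3)·151 + (-8)·56
17 = 3 × 5 + 2  ⟹  2 = (-10)·151 + (27)·56
5 = 2 × 2 + 1  ⟹  1 = (23)·151 + (-62)·56
So (-62)·56 ≡ 1 (mod 151), i.e. 56^(-1) ≡ -62 ≡ 89 (mod 151).
Check: 56 × 89 = 4984 ≡ 1 (mod 151)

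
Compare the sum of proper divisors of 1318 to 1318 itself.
deficient

Proper divisors of 1318: sum = 1 + 2 + 659 = 662
Since 662 < 1318, 1318 is deficient.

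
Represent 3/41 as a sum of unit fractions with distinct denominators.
1/14 + 1/574

Greedy algorithm:
3/41: ceiling(41/3) = 14, use 1/14
1/574: ceiling(574/1) = 574, use 1/574
Result: 3/41 = 1/14 + 1/574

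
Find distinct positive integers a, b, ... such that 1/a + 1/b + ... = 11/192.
1/18 + 1/576

Greedy algorithm:
11/192: ceiling(192/11) = 18, use 1/18
1/576: ceiling(576/1) = 576, use 1/576
Result: 11/192 = 1/18 + 1/576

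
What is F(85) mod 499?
404

Matrix identity: Q^n = [[F_(n+1), F_n], [F_n, F_(n-1)]] with Q = [[1,1],[1,0]].
n = 85 = 1010101₂. Square-and-multiply, entries mod 499:
Q^1 = [[1,1],[1,0]]
Q^2 = (Q^1)² = [[2,1],[1,1]]
Q^5 = (Q^2)²·Q = [[8,5],[5,3]]
Q^10 = (Q^5)² = [[89,55],[55,34]]
Q^21 = (Q^10)²·Q = [[246,467],[467,278]]
Q^42 = (Q^21)² = [[163,198],[198,464]]
Q^85 = (Q^42)²·Q = [[299,404],[404,394]]
F_85 mod 499 = Q^85[0][1] = 404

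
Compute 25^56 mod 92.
25

Repeated squaring. Binary of 56 = 111000.
25^1 ≡ 25 (mod 92); 25^2 ≡ 73 (mod 92); 25^4 ≡ 85 (mod 92); 25^8 ≡ 49 (mod 92); 25^16 ≡ 9 (mod 92); 25^32 ≡ 81 (mod 92)
25^56 = 25^8 × 25^16 × 25^32 ≡ 25 (mod 92)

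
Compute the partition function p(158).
88751778802

p(n) counts ways to write n as a sum of positive integers (order ignored).
Euler's pentagonal recurrence: p(k) = p(k-1) + p(k-2) - p(k-5) - p(k-7) + p(k-12) + p(k-15) - ... (offsets j(3j∓1)/2, signs ++--, p(0)=1, p(<0)=0).
DP table for k = 0..157: p(0)=1, p(1)=1, p(2)=2, p(3)=3, p(4)=5, p(5)=7, p(6)=11, p(7)=15, p(8)=22, p(9)=30, p(10)=42, p(11)=56, p(12)=77, p(13)=101, p(14)=135, p(15)=176, p(16)=231, p(17)=297, p(18)=385, p(19)=490, p(20)=627, p(21)=792, p(22)=1002, p(23)=1255, p(24)=1575, p(25)=1958, p(26)=2436, p(27)=3010, p(28)=3718, p(29)=4565, p(30)=5604, p(31)=6842, p(32)=8349, p(33)=10143, p(34)=12310, p(35)=14883, p(36)=17977, p(37)=21637, p(38)=26015, p(39)=31185, p(40)=37338, p(41)=44583, p(42)=53174, p(43)=63261, p(44)=75175, p(45)=89134, p(46)=105558, p(47)=124754, p(48)=147273, p(49)=173525, p(50)=204226, p(51)=239943, p(52)=281589, p(53)=329931, p(54)=386155, p(55)=451276, p(56)=526823, p(57)=614154, p(58)=715220, p(59)=831820, p(60)=966467, p(61)=1121505, p(62)=1300156, p(63)=1505499, p(64)=1741630, p(65)=2012558, p(66)=2323520, p(67)=2679689, p(68)=3087735, p(69)=3554345, p(70)=4087968, p(71)=4697205, p(72)=5392783, p(73)=6185689, p(74)=7089500, p(75)=8118264, p(76)=9289091, p(77)=10619863, p(78)=12132164, p(79)=13848650, p(80)=15796476, p(81)=18004327, p(82)=20506255, p(83)=23338469, p(84)=26543660, p(85)=30167357, p(86)=34262962, p(87)=38887673, p(88)=44108109, p(89)=49995925, p(90)=56634173, p(91)=64112359, p(92)=72533807, p(93)=82010177, p(94)=92669720, p(95)=104651419, p(96)=118114304, p(97)=133230930, p(98)=150198136, p(99)=169229875, p(100)=190569292, p(101)=214481126, p(102)=241265379, p(103)=271248950, p(104)=304801365, p(105)=342325709, p(106)=384276336, p(107)=431149389, p(108)=483502844, p(109)=541946240, p(110)=607163746, p(111)=679903203, p(112)=761002156, p(113)=851376628, p(114)=952050665, p(115)=1064144451, p(116)=1188908248, p(117)=1327710076, p(118)=1482074143, p(119)=1653668665, p(120)=1844349560, p(121)=2056148051, p(122)=2291320912, p(123)=2552338241, p(124)=2841940500, p(125)=3163127352, p(126)=3519222692, p(127)=3913864295, p(128)=4351078600, p(129)=4835271870, p(130)=5371315400, p(131)=5964539504, p(132)=6620830889, p(133)=7346629512, p(134)=8149040695, p(135)=9035836076, p(136)=10015581680, p(137)=11097645016, p(138)=12292341831, p(139)=13610949895, p(140)=15065878135, p(141)=16670689208, p(142)=18440293320, p(143)=20390982757, p(144)=22540654445, p(145)=24908858009, p(146)=27517052599, p(147)=30388671978, p(148)=33549419497, p(149)=37027355200, p(150)=40853235313, p(151)=45060624582, p(152)=49686288421, p(153)=54770336324, p(154)=60356673280, p(155)=66493182097, p(156)=73232243759, p(157)=80630964769.
Final step: p(158) = p(157) + p(156) - p(153) - p(151) + p(146) + p(143) - p(136) - p(132) + p(123) + p(118) - p(107) - p(101) + p(88) + p(81) - p(66) - p(58) + p(41) + p(32) - p(13) - p(3)
= 80630964769 + 73232243759 - 54770336324 - 45060624582 + 27517052599 + 20390982757 - 10015581680 - 6620830889 + 2552338241 + 1482074143 - 431149389 - 214481126 + 44108109 + 18004327 - 2323520 - 715220 + 44583 + 8349 - 101 - 3
= 88751778802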